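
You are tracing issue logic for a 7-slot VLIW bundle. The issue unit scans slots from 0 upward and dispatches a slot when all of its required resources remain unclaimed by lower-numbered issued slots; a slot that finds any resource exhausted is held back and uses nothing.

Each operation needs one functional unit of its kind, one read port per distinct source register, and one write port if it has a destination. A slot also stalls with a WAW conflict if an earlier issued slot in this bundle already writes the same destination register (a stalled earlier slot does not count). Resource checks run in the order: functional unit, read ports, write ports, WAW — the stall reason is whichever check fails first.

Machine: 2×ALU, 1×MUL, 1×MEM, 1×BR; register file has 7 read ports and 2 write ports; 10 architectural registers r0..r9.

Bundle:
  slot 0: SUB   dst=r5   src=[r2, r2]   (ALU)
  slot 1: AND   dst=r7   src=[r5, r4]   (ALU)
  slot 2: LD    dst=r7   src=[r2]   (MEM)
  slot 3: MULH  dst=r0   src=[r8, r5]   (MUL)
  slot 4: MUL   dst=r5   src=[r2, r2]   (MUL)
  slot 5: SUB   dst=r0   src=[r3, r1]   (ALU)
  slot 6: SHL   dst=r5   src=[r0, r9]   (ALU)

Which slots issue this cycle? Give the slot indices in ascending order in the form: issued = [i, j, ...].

[0] ALU needs rd=1 wr=1: ok; after: ALU=1 MUL=1 MEM=1 BR=1, R=6, W=1
[1] ALU needs rd=2 wr=1: ok; after: ALU=0 MUL=1 MEM=1 BR=1, R=4, W=0
[2] MEM needs rd=1 wr=1: WR_PORT; after: ALU=0 MUL=1 MEM=1 BR=1, R=4, W=0
[3] MUL needs rd=2 wr=1: WR_PORT; after: ALU=0 MUL=1 MEM=1 BR=1, R=4, W=0
[4] MUL needs rd=1 wr=1: WR_PORT; after: ALU=0 MUL=1 MEM=1 BR=1, R=4, W=0
[5] ALU needs rd=2 wr=1: FU; after: ALU=0 MUL=1 MEM=1 BR=1, R=4, W=0
[6] ALU needs rd=2 wr=1: FU; after: ALU=0 MUL=1 MEM=1 BR=1, R=4, W=0

issued = [0, 1]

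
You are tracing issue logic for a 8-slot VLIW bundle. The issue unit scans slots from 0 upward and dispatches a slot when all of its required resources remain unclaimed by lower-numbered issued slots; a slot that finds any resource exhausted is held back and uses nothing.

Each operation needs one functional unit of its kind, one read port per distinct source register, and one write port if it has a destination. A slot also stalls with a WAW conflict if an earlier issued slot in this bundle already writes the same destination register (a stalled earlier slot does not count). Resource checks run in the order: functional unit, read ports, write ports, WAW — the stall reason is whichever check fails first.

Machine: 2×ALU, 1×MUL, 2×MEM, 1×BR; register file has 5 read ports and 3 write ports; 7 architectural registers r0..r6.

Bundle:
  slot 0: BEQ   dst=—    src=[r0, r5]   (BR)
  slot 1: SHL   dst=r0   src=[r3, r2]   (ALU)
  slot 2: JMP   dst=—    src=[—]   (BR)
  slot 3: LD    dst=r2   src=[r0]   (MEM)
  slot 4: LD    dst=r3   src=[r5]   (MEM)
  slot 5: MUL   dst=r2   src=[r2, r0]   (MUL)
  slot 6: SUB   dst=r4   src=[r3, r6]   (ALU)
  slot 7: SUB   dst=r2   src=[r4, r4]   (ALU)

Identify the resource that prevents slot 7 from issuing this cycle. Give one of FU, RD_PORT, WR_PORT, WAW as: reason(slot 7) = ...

slot 0 (BR): ISSUE — free A2,Mu1,Ld2,B0 rp3 wp3
slot 1 (ALU): ISSUE — free A1,Mu1,Ld2,B0 rp1 wp2
slot 2 (BR): stall FU — free A1,Mu1,Ld2,B0 rp1 wp2
slot 3 (MEM): ISSUE — free A1,Mu1,Ld1,B0 rp0 wp1
slot 4 (MEM): stall RD_PORT — free A1,Mu1,Ld1,B0 rp0 wp1
slot 5 (MUL): stall RD_PORT — free A1,Mu1,Ld1,B0 rp0 wp1
slot 6 (ALU): stall RD_PORT — free A1,Mu1,Ld1,B0 rp0 wp1
slot 7 (ALU): stall RD_PORT — free A1,Mu1,Ld1,B0 rp0 wp1

reason(slot 7) = RD_PORT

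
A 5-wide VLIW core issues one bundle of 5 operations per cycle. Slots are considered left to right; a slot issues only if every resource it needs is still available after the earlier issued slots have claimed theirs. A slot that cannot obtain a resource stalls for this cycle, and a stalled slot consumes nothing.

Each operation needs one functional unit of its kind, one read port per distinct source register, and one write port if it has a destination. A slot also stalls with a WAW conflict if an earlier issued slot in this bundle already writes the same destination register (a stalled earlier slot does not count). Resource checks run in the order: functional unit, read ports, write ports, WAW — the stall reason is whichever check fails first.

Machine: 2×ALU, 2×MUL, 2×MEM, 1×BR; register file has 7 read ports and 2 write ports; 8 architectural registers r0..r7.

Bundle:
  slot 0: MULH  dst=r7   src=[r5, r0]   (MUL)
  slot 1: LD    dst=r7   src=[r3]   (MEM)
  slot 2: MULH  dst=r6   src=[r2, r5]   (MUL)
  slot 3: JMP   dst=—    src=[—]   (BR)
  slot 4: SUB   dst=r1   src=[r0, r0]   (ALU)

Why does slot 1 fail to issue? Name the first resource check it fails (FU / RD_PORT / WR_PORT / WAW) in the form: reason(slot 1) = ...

#0 MUL src=r5,r0 dispatched  <A:2 Mu:1 Ld:2 B:1 rd:5 wr:1>
#1 MEM src=r3 held:WAW  <A:2 Mu:1 Ld:2 B:1 rd:5 wr:1>
#2 MUL src=r2,r5 dispatched  <A:2 Mu:0 Ld:2 B:1 rd:3 wr:0>
#3 BR src=- dispatched  <A:2 Mu:0 Ld:2 B:0 rd:3 wr:0>
#4 ALU src=r0,r0 held:WR_PORT  <A:2 Mu:0 Ld:2 B:0 rd:3 wr:0>

reason(slot 1) = WAW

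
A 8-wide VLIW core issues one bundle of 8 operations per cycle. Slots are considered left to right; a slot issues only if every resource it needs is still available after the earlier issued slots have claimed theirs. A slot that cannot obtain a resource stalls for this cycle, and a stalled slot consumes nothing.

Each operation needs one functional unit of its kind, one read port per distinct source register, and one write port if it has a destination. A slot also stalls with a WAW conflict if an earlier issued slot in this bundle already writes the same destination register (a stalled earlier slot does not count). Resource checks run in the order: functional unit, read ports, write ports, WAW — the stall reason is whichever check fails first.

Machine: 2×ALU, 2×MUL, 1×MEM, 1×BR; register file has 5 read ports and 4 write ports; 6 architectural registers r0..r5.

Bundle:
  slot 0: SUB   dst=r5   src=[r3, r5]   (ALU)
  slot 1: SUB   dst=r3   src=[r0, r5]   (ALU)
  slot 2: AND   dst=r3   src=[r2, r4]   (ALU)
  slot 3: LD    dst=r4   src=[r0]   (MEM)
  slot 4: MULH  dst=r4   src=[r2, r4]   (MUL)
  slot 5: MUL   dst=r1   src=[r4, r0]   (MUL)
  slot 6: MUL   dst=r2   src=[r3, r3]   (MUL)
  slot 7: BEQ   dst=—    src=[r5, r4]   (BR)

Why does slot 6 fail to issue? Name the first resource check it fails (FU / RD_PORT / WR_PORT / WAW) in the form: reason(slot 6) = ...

reason(slot 6) = RD_PORT

[0] ALU needs rd=2 wr=1: ok; after: ALU=1 MUL=2 MEM=1 BR=1, R=3, W=3
[1] ALU needs rd=2 wr=1: ok; after: ALU=0 MUL=2 MEM=1 BR=1, R=1, W=2
[2] ALU needs rd=2 wr=1: FU; after: ALU=0 MUL=2 MEM=1 BR=1, R=1, W=2
[3] MEM needs rd=1 wr=1: ok; after: ALU=0 MUL=2 MEM=0 BR=1, R=0, W=1
[4] MUL needs rd=2 wr=1: RD_PORT; after: ALU=0 MUL=2 MEM=0 BR=1, R=0, W=1
[5] MUL needs rd=2 wr=1: RD_PORT; after: ALU=0 MUL=2 MEM=0 BR=1, R=0, W=1
[6] MUL needs rd=1 wr=1: RD_PORT; after: ALU=0 MUL=2 MEM=0 BR=1, R=0, W=1
[7] BR needs rd=2 wr=0: RD_PORT; after: ALU=0 MUL=2 MEM=0 BR=1, R=0, W=1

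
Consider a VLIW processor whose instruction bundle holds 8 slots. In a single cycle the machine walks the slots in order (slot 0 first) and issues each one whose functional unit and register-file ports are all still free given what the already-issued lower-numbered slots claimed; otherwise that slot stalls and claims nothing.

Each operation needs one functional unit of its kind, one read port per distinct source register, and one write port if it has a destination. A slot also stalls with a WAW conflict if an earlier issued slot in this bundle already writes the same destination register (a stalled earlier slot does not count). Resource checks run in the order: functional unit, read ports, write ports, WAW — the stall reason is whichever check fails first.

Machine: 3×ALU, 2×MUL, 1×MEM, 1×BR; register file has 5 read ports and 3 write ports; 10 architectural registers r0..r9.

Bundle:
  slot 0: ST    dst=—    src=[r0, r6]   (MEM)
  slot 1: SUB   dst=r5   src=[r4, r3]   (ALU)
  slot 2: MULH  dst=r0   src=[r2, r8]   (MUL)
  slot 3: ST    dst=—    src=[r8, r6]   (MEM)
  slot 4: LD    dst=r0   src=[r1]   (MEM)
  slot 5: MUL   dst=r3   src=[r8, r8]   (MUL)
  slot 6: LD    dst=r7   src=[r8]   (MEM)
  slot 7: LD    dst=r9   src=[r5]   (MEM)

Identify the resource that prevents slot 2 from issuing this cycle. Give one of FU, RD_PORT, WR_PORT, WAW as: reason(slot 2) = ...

#0 MEM src=r0,r6 dispatched  <A:3 Mu:2 Ld:0 B:1 rd:3 wr:3>
#1 ALU src=r4,r3 dispatched  <A:2 Mu:2 Ld:0 B:1 rd:1 wr:2>
#2 MUL src=r2,r8 held:RD_PORT  <A:2 Mu:2 Ld:0 B:1 rd:1 wr:2>
#3 MEM src=r8,r6 held:FU  <A:2 Mu:2 Ld:0 B:1 rd:1 wr:2>
#4 MEM src=r1 held:FU  <A:2 Mu:2 Ld:0 B:1 rd:1 wr:2>
#5 MUL src=r8,r8 dispatched  <A:2 Mu:1 Ld:0 B:1 rd:0 wr:1>
#6 MEM src=r8 held:FU  <A:2 Mu:1 Ld:0 B:1 rd:0 wr:1>
#7 MEM src=r5 held:FU  <A:2 Mu:1 Ld:0 B:1 rd:0 wr:1>

reason(slot 2) = RD_PORT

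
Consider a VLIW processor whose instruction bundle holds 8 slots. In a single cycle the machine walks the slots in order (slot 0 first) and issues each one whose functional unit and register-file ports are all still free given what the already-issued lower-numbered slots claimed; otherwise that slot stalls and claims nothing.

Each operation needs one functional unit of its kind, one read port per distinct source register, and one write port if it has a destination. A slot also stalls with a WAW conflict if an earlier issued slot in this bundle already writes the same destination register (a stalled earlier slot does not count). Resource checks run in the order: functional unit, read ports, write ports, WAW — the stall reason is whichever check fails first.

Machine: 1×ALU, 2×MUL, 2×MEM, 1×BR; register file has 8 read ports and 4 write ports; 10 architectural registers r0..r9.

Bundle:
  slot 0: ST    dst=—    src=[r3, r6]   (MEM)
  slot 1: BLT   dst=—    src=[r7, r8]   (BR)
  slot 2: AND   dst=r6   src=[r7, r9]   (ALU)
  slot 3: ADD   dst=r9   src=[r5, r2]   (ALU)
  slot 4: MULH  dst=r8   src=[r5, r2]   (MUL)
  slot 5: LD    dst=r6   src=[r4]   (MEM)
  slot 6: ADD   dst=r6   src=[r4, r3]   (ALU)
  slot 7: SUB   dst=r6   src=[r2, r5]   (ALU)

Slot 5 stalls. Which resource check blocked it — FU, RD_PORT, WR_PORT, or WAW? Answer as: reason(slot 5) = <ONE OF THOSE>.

reason(slot 5) = RD_PORT

[0] MEM needs rd=2 wr=0: ok; after: ALU=1 MUL=2 MEM=1 BR=1, R=6, W=4
[1] BR needs rd=2 wr=0: ok; after: ALU=1 MUL=2 MEM=1 BR=0, R=4, W=4
[2] ALU needs rd=2 wr=1: ok; after: ALU=0 MUL=2 MEM=1 BR=0, R=2, W=3
[3] ALU needs rd=2 wr=1: FU; after: ALU=0 MUL=2 MEM=1 BR=0, R=2, W=3
[4] MUL needs rd=2 wr=1: ok; after: ALU=0 MUL=1 MEM=1 BR=0, R=0, W=2
[5] MEM needs rd=1 wr=1: RD_PORT; after: ALU=0 MUL=1 MEM=1 BR=0, R=0, W=2
[6] ALU needs rd=2 wr=1: FU; after: ALU=0 MUL=1 MEM=1 BR=0, R=0, W=2
[7] ALU needs rd=2 wr=1: FU; after: ALU=0 MUL=1 MEM=1 BR=0, R=0, W=2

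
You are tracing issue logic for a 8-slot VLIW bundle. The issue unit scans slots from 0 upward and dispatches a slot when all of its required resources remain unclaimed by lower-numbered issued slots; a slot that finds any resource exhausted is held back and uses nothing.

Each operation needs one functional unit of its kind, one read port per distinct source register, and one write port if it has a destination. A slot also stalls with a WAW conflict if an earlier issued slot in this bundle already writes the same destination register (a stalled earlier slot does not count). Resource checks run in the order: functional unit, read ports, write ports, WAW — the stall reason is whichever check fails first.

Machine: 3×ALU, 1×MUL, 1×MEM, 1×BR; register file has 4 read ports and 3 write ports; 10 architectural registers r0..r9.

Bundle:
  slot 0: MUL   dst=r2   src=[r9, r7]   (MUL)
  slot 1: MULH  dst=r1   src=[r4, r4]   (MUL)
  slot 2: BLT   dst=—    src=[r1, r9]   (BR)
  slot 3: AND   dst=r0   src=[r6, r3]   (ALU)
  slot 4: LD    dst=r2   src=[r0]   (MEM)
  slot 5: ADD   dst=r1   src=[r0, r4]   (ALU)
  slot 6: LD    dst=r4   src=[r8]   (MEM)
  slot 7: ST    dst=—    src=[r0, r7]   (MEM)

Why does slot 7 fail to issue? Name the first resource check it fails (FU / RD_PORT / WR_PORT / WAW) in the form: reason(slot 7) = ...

slot 0 (MUL): ISSUE — free A3,Mu0,Ld1,B1 rp2 wp2
slot 1 (MUL): stall FU — free A3,Mu0,Ld1,B1 rp2 wp2
slot 2 (BR): ISSUE — free A3,Mu0,Ld1,B0 rp0 wp2
slot 3 (ALU): stall RD_PORT — free A3,Mu0,Ld1,B0 rp0 wp2
slot 4 (MEM): stall RD_PORT — free A3,Mu0,Ld1,B0 rp0 wp2
slot 5 (ALU): stall RD_PORT — free A3,Mu0,Ld1,B0 rp0 wp2
slot 6 (MEM): stall RD_PORT — free A3,Mu0,Ld1,B0 rp0 wp2
slot 7 (MEM): stall RD_PORT — free A3,Mu0,Ld1,B0 rp0 wp2

reason(slot 7) = RD_PORT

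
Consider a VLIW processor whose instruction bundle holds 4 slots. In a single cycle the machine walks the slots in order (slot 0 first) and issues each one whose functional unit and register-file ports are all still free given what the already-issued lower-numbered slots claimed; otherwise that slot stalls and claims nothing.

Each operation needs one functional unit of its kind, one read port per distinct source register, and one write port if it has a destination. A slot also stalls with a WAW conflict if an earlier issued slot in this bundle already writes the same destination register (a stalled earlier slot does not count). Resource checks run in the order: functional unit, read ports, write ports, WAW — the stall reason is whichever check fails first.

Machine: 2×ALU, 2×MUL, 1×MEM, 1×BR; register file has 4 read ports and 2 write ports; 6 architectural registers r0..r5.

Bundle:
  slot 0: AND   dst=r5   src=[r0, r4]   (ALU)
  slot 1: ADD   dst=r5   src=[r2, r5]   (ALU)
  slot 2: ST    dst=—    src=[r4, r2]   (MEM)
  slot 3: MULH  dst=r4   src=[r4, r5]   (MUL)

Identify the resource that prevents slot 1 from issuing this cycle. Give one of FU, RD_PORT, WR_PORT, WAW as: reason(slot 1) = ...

reason(slot 1) = WAW

(0) want 1×ALU +2rd +1wr — yes → AL1|MU2|ME1|BR1|rd2|wr1
(1) want 1×ALU +2rd +1wr — WAW → AL1|MU2|ME1|BR1|rd2|wr1
(2) want 1×MEM +2rd +0wr — yes → AL1|MU2|ME0|BR1|rd0|wr1
(3) want 1×MUL +2rd +1wr — RD_PORT → AL1|MU2|ME0|BR1|rd0|wr1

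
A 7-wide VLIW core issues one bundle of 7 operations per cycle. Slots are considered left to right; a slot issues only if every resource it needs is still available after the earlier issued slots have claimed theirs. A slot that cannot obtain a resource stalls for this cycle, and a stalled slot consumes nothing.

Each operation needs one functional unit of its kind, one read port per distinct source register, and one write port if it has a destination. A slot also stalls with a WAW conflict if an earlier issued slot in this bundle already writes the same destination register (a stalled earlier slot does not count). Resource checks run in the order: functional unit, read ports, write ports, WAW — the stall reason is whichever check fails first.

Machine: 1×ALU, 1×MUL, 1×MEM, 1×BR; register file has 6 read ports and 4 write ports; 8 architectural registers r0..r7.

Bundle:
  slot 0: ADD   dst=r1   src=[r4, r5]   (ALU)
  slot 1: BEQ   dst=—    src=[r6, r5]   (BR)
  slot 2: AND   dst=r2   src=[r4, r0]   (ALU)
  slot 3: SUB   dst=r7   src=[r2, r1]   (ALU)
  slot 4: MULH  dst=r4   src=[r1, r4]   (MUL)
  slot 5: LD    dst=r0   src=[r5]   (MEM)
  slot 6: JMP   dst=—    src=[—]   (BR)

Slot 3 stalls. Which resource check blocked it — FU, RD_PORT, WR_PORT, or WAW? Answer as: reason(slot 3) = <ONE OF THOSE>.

reason(slot 3) = FU

[0] ALU needs rd=2 wr=1: ok; after: ALU=0 MUL=1 MEM=1 BR=1, R=4, W=3
[1] BR needs rd=2 wr=0: ok; after: ALU=0 MUL=1 MEM=1 BR=0, R=2, W=3
[2] ALU needs rd=2 wr=1: FU; after: ALU=0 MUL=1 MEM=1 BR=0, R=2, W=3
[3] ALU needs rd=2 wr=1: FU; after: ALU=0 MUL=1 MEM=1 BR=0, R=2, W=3
[4] MUL needs rd=2 wr=1: ok; after: ALU=0 MUL=0 MEM=1 BR=0, R=0, W=2
[5] MEM needs rd=1 wr=1: RD_PORT; after: ALU=0 MUL=0 MEM=1 BR=0, R=0, W=2
[6] BR needs rd=0 wr=0: FU; after: ALU=0 MUL=0 MEM=1 BR=0, R=0, W=2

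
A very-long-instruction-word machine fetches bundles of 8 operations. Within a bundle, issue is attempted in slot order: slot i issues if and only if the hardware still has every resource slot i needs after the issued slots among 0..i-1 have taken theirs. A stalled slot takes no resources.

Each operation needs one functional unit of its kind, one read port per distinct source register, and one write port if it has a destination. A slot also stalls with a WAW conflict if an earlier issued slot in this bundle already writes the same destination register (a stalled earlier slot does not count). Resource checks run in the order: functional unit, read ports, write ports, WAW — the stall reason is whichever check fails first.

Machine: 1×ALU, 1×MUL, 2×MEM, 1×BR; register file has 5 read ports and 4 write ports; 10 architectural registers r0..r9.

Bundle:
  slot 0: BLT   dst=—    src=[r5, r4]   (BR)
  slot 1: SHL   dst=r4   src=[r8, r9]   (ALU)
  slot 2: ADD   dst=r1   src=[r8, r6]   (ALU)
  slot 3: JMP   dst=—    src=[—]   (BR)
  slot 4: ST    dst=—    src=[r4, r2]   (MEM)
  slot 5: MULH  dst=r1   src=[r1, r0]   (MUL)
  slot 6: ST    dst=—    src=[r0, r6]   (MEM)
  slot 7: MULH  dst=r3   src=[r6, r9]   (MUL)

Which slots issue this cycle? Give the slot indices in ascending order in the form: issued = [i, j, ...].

issued = [0, 1]

#0 BR src=r5,r4 dispatched  <A:1 Mu:1 Ld:2 B:0 rd:3 wr:4>
#1 ALU src=r8,r9 dispatched  <A:0 Mu:1 Ld:2 B:0 rd:1 wr:3>
#2 ALU src=r8,r6 held:FU  <A:0 Mu:1 Ld:2 B:0 rd:1 wr:3>
#3 BR src=- held:FU  <A:0 Mu:1 Ld:2 B:0 rd:1 wr:3>
#4 MEM src=r4,r2 held:RD_PORT  <A:0 Mu:1 Ld:2 B:0 rd:1 wr:3>
#5 MUL src=r1,r0 held:RD_PORT  <A:0 Mu:1 Ld:2 B:0 rd:1 wr:3>
#6 MEM src=r0,r6 held:RD_PORT  <A:0 Mu:1 Ld:2 B:0 rd:1 wr:3>
#7 MUL src=r6,r9 held:RD_PORT  <A:0 Mu:1 Ld:2 B:0 rd:1 wr:3>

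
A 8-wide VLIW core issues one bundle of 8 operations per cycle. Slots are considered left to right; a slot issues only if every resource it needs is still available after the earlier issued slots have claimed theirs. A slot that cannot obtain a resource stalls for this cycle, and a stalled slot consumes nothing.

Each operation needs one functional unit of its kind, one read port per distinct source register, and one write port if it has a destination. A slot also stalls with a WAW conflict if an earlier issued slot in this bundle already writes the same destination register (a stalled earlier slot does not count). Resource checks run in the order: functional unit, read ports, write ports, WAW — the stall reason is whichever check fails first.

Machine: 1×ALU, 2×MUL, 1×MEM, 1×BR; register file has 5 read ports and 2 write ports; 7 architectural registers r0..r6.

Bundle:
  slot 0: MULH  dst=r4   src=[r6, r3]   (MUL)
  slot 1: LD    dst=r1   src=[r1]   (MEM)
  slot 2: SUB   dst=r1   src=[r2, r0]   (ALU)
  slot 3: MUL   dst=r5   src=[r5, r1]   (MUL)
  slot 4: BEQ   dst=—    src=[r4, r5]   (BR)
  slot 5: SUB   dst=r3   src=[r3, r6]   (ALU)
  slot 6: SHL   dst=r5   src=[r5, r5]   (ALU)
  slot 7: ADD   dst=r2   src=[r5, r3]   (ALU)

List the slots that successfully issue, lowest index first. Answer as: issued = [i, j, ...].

issued = [0, 1, 4]

slot 0 (MUL): ISSUE — free A1,Mu1,Ld1,B1 rp3 wp1
slot 1 (MEM): ISSUE — free A1,Mu1,Ld0,B1 rp2 wp0
slot 2 (ALU): stall WR_PORT — free A1,Mu1,Ld0,B1 rp2 wp0
slot 3 (MUL): stall WR_PORT — free A1,Mu1,Ld0,B1 rp2 wp0
slot 4 (BR): ISSUE — free A1,Mu1,Ld0,B0 rp0 wp0
slot 5 (ALU): stall RD_PORT — free A1,Mu1,Ld0,B0 rp0 wp0
slot 6 (ALU): stall RD_PORT — free A1,Mu1,Ld0,B0 rp0 wp0
slot 7 (ALU): stall RD_PORT — free A1,Mu1,Ld0,B0 rp0 wp0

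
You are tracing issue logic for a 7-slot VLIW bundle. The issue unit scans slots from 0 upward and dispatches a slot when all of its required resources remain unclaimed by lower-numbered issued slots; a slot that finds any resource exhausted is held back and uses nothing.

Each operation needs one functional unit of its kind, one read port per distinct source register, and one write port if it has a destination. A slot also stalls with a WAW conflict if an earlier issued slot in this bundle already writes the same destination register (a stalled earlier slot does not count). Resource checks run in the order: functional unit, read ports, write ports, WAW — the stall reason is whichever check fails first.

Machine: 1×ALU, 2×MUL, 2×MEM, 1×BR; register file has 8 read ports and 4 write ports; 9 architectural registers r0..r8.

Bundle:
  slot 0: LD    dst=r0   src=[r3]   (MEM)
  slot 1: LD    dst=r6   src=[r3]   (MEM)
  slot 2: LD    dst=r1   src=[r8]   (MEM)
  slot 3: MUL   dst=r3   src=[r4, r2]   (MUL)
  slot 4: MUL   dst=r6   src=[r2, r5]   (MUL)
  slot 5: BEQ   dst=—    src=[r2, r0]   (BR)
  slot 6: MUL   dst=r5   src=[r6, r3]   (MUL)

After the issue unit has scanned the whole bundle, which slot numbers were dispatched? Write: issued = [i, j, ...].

issued = [0, 1, 3, 5, 6]

  0. MEM→r0 ⇒ go  {1A/2Mu/1Ld/1B | 7r 3w}
  1. MEM→r6 ⇒ go  {1A/2Mu/0Ld/1B | 6r 2w}
  2. MEM→r1 ⇒ no(FU)  {1A/2Mu/0Ld/1B | 6r 2w}
  3. MUL→r3 ⇒ go  {1A/1Mu/0Ld/1B | 4r 1w}
  4. MUL→r6 ⇒ no(WAW)  {1A/1Mu/0Ld/1B | 4r 1w}
  5. BR ⇒ go  {1A/1Mu/0Ld/0B | 2r 1w}
  6. MUL→r5 ⇒ go  {1A/0Mu/0Ld/0B | 0r 0w}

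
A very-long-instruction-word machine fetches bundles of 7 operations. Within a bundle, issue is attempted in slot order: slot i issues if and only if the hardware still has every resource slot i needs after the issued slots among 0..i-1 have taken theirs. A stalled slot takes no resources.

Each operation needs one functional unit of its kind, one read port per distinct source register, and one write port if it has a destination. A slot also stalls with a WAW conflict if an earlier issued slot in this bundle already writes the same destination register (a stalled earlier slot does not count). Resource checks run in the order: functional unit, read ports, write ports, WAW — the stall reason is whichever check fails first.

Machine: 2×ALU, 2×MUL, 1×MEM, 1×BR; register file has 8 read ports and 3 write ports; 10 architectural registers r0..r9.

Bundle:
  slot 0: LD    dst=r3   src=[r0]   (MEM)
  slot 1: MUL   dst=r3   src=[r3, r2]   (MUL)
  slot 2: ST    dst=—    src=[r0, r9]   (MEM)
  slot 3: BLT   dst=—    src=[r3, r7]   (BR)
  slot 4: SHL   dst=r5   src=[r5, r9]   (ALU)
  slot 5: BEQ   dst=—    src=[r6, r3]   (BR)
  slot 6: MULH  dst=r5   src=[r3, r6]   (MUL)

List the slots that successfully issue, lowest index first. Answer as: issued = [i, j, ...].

issued = [0, 3, 4]

#0 MEM src=r0 dispatched  <A:2 Mu:2 Ld:0 B:1 rd:7 wr:2>
#1 MUL src=r3,r2 held:WAW  <A:2 Mu:2 Ld:0 B:1 rd:7 wr:2>
#2 MEM src=r0,r9 held:FU  <A:2 Mu:2 Ld:0 B:1 rd:7 wr:2>
#3 BR src=r3,r7 dispatched  <A:2 Mu:2 Ld:0 B:0 rd:5 wr:2>
#4 ALU src=r5,r9 dispatched  <A:1 Mu:2 Ld:0 B:0 rd:3 wr:1>
#5 BR src=r6,r3 held:FU  <A:1 Mu:2 Ld:0 B:0 rd:3 wr:1>
#6 MUL src=r3,r6 held:WAW  <A:1 Mu:2 Ld:0 B:0 rd:3 wr:1>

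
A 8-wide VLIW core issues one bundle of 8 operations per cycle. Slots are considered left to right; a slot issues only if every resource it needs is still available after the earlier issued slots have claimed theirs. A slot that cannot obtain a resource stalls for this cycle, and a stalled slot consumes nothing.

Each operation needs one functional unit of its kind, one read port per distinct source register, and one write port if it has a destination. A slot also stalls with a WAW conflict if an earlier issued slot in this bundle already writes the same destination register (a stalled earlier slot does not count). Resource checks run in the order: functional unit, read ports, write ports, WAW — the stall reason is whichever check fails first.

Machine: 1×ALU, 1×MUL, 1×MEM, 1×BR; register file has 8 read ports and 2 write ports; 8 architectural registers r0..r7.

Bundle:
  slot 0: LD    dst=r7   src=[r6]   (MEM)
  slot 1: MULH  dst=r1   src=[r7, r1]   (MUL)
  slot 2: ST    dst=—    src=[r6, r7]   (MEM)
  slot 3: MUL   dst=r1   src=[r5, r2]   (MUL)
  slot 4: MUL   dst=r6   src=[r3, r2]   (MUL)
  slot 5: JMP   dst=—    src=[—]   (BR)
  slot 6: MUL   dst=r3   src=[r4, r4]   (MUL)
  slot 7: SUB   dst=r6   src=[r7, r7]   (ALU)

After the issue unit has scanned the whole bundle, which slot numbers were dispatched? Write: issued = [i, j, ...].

issued = [0, 1, 5]

slot 0 (MEM): ISSUE — free A1,Mu1,Ld0,B1 rp7 wp1
slot 1 (MUL): ISSUE — free A1,Mu0,Ld0,B1 rp5 wp0
slot 2 (MEM): stall FU — free A1,Mu0,Ld0,B1 rp5 wp0
slot 3 (MUL): stall FU — free A1,Mu0,Ld0,B1 rp5 wp0
slot 4 (MUL): stall FU — free A1,Mu0,Ld0,B1 rp5 wp0
slot 5 (BR): ISSUE — free A1,Mu0,Ld0,B0 rp5 wp0
slot 6 (MUL): stall FU — free A1,Mu0,Ld0,B0 rp5 wp0
slot 7 (ALU): stall WR_PORT — free A1,Mu0,Ld0,B0 rp5 wp0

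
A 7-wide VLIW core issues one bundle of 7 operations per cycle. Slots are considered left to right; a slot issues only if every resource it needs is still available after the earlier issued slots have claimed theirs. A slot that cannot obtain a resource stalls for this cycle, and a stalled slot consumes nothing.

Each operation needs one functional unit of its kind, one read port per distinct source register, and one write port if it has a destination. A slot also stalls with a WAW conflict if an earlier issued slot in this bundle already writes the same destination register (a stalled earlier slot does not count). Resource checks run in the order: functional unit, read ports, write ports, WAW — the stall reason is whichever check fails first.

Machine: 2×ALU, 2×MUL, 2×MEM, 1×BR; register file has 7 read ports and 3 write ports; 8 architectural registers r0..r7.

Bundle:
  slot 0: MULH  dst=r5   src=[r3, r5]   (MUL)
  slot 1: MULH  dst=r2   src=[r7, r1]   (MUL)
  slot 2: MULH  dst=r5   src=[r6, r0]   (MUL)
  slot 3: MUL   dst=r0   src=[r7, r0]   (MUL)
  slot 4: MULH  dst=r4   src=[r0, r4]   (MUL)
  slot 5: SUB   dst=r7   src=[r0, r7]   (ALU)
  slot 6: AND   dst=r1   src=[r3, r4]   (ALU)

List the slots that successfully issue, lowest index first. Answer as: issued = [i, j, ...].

  0. MUL→r5 ⇒ go  {2A/1Mu/2Ld/1B | 5r 2w}
  1. MUL→r2 ⇒ go  {2A/0Mu/2Ld/1B | 3r 1w}
  2. MUL→r5 ⇒ no(FU)  {2A/0Mu/2Ld/1B | 3r 1w}
  3. MUL→r0 ⇒ no(FU)  {2A/0Mu/2Ld/1B | 3r 1w}
  4. MUL→r4 ⇒ no(FU)  {2A/0Mu/2Ld/1B | 3r 1w}
  5. ALU→r7 ⇒ go  {1A/0Mu/2Ld/1B | 1r 0w}
  6. ALU→r1 ⇒ no(RD_PORT)  {1A/0Mu/2Ld/1B | 1r 0w}

issued = [0, 1, 5]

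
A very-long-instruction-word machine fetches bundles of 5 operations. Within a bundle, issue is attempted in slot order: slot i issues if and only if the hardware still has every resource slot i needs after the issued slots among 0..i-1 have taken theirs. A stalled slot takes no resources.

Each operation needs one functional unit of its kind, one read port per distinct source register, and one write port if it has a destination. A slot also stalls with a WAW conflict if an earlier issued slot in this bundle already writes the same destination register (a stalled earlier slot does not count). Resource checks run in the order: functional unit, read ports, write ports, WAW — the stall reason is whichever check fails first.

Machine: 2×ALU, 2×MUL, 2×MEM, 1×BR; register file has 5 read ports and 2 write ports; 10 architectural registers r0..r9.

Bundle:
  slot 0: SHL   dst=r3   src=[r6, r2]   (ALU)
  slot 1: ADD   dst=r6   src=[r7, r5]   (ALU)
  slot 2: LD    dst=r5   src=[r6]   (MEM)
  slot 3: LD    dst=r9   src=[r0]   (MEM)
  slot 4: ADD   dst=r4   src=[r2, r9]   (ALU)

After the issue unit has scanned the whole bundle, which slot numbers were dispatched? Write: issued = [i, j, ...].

issued = [0, 1]

[0] ALU needs rd=2 wr=1: ok; after: ALU=1 MUL=2 MEM=2 BR=1, R=3, W=1
[1] ALU needs rd=2 wr=1: ok; after: ALU=0 MUL=2 MEM=2 BR=1, R=1, W=0
[2] MEM needs rd=1 wr=1: WR_PORT; after: ALU=0 MUL=2 MEM=2 BR=1, R=1, W=0
[3] MEM needs rd=1 wr=1: WR_PORT; after: ALU=0 MUL=2 MEM=2 BR=1, R=1, W=0
[4] ALU needs rd=2 wr=1: FU; after: ALU=0 MUL=2 MEM=2 BR=1, R=1, W=0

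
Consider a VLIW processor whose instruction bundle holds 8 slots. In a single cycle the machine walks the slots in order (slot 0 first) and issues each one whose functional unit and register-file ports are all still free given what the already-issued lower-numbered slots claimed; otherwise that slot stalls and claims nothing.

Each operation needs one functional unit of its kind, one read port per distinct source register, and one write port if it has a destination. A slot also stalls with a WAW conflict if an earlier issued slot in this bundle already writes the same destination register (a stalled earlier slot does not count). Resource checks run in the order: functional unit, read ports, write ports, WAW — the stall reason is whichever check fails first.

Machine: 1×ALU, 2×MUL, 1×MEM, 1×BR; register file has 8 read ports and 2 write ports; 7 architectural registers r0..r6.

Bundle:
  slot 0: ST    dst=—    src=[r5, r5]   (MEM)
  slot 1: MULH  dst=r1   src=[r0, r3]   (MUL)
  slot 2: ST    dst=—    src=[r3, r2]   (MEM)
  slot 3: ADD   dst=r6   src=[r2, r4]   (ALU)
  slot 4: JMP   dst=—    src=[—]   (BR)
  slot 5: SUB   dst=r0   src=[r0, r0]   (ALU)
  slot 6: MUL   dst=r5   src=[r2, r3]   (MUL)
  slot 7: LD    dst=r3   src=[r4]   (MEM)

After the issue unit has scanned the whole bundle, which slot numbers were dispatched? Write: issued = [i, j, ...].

issued = [0, 1, 3, 4]

(0) want 1×MEM +1rd +0wr — yes → AL1|MU2|ME0|BR1|rd7|wr2
(1) want 1×MUL +2rd +1wr — yes → AL1|MU1|ME0|BR1|rd5|wr1
(2) want 1×MEM +2rd +0wr — FU → AL1|MU1|ME0|BR1|rd5|wr1
(3) want 1×ALU +2rd +1wr — yes → AL0|MU1|ME0|BR1|rd3|wr0
(4) want 1×BR +0rd +0wr — yes → AL0|MU1|ME0|BR0|rd3|wr0
(5) want 1×ALU +1rd +1wr — FU → AL0|MU1|ME0|BR0|rd3|wr0
(6) want 1×MUL +2rd +1wr — WR_PORT → AL0|MU1|ME0|BR0|rd3|wr0
(7) want 1×MEM +1rd +1wr — FU → AL0|MU1|ME0|BR0|rd3|wr0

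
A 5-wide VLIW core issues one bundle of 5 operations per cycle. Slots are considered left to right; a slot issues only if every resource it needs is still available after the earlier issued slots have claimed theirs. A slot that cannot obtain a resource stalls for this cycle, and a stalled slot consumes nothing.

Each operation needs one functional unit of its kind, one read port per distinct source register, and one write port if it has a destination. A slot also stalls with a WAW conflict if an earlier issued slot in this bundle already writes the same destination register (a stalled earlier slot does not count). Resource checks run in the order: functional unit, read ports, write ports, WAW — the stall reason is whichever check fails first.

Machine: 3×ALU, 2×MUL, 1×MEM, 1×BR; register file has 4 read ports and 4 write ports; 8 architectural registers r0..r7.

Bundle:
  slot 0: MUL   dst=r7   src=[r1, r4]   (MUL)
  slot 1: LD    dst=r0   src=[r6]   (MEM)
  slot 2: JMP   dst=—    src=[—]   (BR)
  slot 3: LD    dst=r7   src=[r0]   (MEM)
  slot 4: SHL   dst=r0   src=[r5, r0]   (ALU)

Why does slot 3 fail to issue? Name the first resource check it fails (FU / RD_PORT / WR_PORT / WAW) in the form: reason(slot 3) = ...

reason(slot 3) = FU

  0. MUL→r7 ⇒ go  {3A/1Mu/1Ld/1B | 2r 3w}
  1. MEM→r0 ⇒ go  {3A/1Mu/0Ld/1B | 1r 2w}
  2. BR ⇒ go  {3A/1Mu/0Ld/0B | 1r 2w}
  3. MEM→r7 ⇒ no(FU)  {3A/1Mu/0Ld/0B | 1r 2w}
  4. ALU→r0 ⇒ no(RD_PORT)  {3A/1Mu/0Ld/0B | 1r 2w}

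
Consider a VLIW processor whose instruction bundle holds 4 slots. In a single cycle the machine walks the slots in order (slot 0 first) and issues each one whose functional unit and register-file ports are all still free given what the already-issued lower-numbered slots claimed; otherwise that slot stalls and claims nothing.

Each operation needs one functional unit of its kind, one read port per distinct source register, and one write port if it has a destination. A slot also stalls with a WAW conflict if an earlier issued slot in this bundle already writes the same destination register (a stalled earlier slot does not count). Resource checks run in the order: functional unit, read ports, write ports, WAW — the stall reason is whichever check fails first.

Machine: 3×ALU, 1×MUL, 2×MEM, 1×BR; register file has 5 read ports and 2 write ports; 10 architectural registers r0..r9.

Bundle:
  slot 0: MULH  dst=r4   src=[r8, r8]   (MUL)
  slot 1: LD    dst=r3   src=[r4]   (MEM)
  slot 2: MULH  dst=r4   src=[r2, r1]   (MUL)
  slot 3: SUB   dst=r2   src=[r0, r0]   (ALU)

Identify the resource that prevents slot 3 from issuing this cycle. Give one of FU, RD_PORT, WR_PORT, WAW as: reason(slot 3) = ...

#0 MUL src=r8,r8 dispatched  <A:3 Mu:0 Ld:2 B:1 rd:4 wr:1>
#1 MEM src=r4 dispatched  <A:3 Mu:0 Ld:1 B:1 rd:3 wr:0>
#2 MUL src=r2,r1 held:FU  <A:3 Mu:0 Ld:1 B:1 rd:3 wr:0>
#3 ALU src=r0,r0 held:WR_PORT  <A:3 Mu:0 Ld:1 B:1 rd:3 wr:0>

reason(slot 3) = WR_PORT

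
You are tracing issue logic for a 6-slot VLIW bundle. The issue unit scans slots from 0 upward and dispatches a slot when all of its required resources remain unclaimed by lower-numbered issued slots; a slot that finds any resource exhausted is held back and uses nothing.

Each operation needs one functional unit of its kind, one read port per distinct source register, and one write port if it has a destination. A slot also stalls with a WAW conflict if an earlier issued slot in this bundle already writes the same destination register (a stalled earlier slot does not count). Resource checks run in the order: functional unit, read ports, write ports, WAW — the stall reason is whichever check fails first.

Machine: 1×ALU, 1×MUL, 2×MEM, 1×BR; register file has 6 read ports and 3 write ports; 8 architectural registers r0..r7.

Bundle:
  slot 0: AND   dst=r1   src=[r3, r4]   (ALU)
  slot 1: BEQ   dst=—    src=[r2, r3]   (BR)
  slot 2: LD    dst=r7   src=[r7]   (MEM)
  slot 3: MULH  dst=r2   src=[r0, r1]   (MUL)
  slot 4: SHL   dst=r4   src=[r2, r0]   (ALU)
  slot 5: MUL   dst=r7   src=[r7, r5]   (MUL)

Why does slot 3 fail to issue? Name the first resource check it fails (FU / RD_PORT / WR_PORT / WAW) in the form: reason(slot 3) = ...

reason(slot 3) = RD_PORT

[0] ALU needs rd=2 wr=1: ok; after: ALU=0 MUL=1 MEM=2 BR=1, R=4, W=2
[1] BR needs rd=2 wr=0: ok; after: ALU=0 MUL=1 MEM=2 BR=0, R=2, W=2
[2] MEM needs rd=1 wr=1: ok; after: ALU=0 MUL=1 MEM=1 BR=0, R=1, W=1
[3] MUL needs rd=2 wr=1: RD_PORT; after: ALU=0 MUL=1 MEM=1 BR=0, R=1, W=1
[4] ALU needs rd=2 wr=1: FU; after: ALU=0 MUL=1 MEM=1 BR=0, R=1, W=1
[5] MUL needs rd=2 wr=1: RD_PORT; after: ALU=0 MUL=1 MEM=1 BR=0, R=1, W=1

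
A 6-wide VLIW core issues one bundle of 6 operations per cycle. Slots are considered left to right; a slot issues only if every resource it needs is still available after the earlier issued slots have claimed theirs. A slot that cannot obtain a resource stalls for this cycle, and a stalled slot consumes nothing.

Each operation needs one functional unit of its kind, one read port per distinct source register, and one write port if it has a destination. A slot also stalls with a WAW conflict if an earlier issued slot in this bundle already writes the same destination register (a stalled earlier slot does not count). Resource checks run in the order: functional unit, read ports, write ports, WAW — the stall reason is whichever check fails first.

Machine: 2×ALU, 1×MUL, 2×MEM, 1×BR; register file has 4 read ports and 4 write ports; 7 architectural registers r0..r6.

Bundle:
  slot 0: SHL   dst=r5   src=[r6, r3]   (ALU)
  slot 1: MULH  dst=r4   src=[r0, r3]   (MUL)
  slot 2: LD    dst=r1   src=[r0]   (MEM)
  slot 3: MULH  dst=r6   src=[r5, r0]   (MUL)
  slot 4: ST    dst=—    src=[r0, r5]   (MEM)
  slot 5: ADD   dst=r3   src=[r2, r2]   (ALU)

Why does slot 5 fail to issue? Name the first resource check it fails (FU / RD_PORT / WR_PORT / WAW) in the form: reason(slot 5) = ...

reason(slot 5) = RD_PORT

  0. ALU→r5 ⇒ go  {1A/1Mu/2Ld/1B | 2r 3w}
  1. MUL→r4 ⇒ go  {1A/0Mu/2Ld/1B | 0r 2w}
  2. MEM→r1 ⇒ no(RD_PORT)  {1A/0Mu/2Ld/1B | 0r 2w}
  3. MUL→r6 ⇒ no(FU)  {1A/0Mu/2Ld/1B | 0r 2w}
  4. MEM ⇒ no(RD_PORT)  {1A/0Mu/2Ld/1B | 0r 2w}
  5. ALU→r3 ⇒ no(RD_PORT)  {1A/0Mu/2Ld/1B | 0r 2w}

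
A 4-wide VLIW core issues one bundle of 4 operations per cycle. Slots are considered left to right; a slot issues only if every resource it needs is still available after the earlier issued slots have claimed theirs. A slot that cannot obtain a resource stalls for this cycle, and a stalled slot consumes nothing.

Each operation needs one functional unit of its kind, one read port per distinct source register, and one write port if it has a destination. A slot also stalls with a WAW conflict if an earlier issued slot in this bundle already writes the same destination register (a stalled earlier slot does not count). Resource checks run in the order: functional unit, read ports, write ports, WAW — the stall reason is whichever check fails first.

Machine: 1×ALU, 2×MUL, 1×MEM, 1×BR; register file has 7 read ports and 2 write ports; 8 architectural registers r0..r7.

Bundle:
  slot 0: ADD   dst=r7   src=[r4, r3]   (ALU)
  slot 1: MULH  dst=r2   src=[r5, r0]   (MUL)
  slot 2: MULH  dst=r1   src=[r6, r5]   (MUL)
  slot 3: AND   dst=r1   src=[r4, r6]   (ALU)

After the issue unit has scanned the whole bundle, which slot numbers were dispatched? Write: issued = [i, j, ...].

#0 ALU src=r4,r3 dispatched  <A:0 Mu:2 Ld:1 B:1 rd:5 wr:1>
#1 MUL src=r5,r0 dispatched  <A:0 Mu:1 Ld:1 B:1 rd:3 wr:0>
#2 MUL src=r6,r5 held:WR_PORT  <A:0 Mu:1 Ld:1 B:1 rd:3 wr:0>
#3 ALU src=r4,r6 held:FU  <A:0 Mu:1 Ld:1 B:1 rd:3 wr:0>

issued = [0, 1]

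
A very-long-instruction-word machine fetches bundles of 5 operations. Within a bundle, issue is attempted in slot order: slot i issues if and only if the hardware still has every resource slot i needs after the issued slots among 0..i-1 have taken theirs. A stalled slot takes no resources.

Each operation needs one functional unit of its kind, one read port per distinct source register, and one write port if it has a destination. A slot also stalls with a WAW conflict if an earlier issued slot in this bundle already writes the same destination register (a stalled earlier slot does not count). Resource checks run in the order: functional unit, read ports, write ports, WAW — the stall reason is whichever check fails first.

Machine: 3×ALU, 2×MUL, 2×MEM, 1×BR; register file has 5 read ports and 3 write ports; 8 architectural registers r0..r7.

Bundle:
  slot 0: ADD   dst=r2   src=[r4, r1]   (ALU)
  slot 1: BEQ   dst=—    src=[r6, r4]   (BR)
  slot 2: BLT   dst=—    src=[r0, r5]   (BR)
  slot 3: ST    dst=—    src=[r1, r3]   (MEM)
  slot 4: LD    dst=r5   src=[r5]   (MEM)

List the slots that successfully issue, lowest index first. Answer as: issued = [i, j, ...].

  0. ALU→r2 ⇒ go  {2A/2Mu/2Ld/1B | 3r 2w}
  1. BR ⇒ go  {2A/2Mu/2Ld/0B | 1r 2w}
  2. BR ⇒ no(FU)  {2A/2Mu/2Ld/0B | 1r 2w}
  3. MEM ⇒ no(RD_PORT)  {2A/2Mu/2Ld/0B | 1r 2w}
  4. MEM→r5 ⇒ go  {2A/2Mu/1Ld/0B | 0r 1w}

issued = [0, 1, 4]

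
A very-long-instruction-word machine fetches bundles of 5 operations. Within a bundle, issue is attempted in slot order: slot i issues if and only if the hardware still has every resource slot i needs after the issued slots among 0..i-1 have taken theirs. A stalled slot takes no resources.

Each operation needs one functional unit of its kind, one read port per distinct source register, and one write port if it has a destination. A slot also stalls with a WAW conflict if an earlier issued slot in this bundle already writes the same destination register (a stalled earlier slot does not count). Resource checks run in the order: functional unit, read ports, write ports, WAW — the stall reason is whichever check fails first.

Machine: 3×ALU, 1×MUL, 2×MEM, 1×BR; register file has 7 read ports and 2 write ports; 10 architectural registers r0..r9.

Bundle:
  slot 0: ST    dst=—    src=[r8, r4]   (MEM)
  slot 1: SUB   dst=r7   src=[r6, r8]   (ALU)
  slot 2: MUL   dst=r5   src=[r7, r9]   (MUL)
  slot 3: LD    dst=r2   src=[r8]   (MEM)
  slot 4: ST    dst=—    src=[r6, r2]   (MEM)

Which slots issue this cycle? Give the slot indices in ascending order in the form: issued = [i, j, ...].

#0 MEM src=r8,r4 dispatched  <A:3 Mu:1 Ld:1 B:1 rd:5 wr:2>
#1 ALU src=r6,r8 dispatched  <A:2 Mu:1 Ld:1 B:1 rd:3 wr:1>
#2 MUL src=r7,r9 dispatched  <A:2 Mu:0 Ld:1 B:1 rd:1 wr:0>
#3 MEM src=r8 held:WR_PORT  <A:2 Mu:0 Ld:1 B:1 rd:1 wr:0>
#4 MEM src=r6,r2 held:RD_PORT  <A:2 Mu:0 Ld:1 B:1 rd:1 wr:0>

issued = [0, 1, 2]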